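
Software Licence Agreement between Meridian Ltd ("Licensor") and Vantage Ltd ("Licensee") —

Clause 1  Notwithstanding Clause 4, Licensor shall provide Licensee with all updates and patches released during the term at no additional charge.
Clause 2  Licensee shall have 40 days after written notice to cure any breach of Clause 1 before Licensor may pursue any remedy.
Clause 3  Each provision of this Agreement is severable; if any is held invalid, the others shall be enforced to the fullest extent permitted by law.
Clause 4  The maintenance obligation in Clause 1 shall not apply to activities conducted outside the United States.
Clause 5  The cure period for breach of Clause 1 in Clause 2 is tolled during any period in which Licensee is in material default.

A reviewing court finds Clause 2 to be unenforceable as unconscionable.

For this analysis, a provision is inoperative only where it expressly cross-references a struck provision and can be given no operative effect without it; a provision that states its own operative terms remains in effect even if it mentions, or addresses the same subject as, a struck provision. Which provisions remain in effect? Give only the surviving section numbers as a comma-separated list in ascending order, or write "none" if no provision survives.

1, 3, 4

Clause 2 is struck. The whole of Clause 5 is the tolling of the cure period for breach of Clause 1, defined by reference to Clause 2, so Clause 5 cannot stand once Clause 2 is removed. Under the severability clause in Clause 3, the remaining provisions continue in force. Clause 1, Clause 3, and Clause 4 remain in effect.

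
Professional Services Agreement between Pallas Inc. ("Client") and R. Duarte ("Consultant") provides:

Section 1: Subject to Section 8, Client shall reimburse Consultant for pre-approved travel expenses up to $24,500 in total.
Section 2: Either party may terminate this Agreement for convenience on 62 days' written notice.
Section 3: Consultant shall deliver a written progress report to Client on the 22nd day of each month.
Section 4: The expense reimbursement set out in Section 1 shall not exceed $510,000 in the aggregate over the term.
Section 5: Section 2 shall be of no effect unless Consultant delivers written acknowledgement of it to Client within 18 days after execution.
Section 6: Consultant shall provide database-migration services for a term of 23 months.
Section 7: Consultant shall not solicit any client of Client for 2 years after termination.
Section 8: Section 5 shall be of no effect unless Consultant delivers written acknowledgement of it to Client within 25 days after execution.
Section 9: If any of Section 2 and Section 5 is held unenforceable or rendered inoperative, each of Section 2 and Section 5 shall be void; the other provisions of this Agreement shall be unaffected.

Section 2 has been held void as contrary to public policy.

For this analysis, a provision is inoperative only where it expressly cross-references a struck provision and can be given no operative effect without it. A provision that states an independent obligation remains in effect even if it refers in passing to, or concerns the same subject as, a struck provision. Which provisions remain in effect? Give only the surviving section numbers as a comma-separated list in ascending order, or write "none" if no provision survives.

Section 2 is struck. Section 5 merely fixes the acknowledgement condition for Section 2; with Section 2 gone it has nothing to operate on and falls away. Section 8 operates only by reference to Section 5, so it falls with Section 5. Although Section 1 refers to Section 8, its operative terms do not depend on Section 8, so it remains in effect. Section 9 declares Section 2 and Section 5 mutually dependent; since one of them has fallen, all of them are of no effect. The remainder continues in force under Section 9. Section 1, Section 3, Section 4, Section 6, Section 7, and Section 9 remain in effect.

1, 3, 4, 6, 7, 9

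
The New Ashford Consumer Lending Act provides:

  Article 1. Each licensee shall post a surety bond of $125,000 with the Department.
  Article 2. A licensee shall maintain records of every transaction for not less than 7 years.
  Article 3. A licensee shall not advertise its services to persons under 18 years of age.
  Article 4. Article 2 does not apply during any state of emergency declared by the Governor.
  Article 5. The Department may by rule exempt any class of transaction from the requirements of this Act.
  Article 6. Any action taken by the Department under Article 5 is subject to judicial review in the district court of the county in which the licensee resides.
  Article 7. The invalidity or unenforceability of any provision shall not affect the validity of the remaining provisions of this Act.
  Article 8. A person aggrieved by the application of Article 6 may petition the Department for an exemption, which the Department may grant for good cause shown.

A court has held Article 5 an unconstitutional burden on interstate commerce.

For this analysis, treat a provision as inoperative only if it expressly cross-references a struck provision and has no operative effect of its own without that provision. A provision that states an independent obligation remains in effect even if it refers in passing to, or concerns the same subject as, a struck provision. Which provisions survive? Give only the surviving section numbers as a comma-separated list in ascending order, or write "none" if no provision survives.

1, 2, 3, 4, 7

Article 5 is struck. Article 6 has no operative effect of its own apart from Article 5 and is therefore inoperative. Article 8 operates only by reference to Article 6, so it falls with Article 6. Article 7 is a severability clause and preserves every provision that can still be given independent effect. The provisions still in force are Article 1, Article 2, Article 3, Article 4, and Article 7.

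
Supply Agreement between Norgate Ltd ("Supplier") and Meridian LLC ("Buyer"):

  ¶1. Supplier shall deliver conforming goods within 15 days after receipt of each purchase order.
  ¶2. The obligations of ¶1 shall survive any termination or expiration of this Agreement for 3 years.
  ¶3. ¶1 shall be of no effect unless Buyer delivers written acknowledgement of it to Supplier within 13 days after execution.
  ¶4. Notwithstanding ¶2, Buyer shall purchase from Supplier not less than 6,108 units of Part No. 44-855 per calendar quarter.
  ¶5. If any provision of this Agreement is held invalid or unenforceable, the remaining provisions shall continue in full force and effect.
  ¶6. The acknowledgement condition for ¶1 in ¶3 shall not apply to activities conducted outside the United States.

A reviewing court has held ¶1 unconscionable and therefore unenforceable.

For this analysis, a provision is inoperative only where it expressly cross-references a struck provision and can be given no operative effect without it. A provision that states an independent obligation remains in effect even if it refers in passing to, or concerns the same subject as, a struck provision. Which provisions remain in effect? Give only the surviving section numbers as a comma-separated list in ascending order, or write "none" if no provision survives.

¶1 is struck. ¶2 operates only by reference to ¶1, so it falls with ¶1. ¶3 operates only by reference to ¶1, so it falls with ¶1. ¶6 operates only by reference to ¶3, so it falls with ¶3. ¶4 mentions ¶2 but its own obligation stands independently of ¶2, so ¶4 is not affected. ¶5 is a severability clause and preserves every provision that can still be given independent effect. The provisions still in force are ¶4 and ¶5.

4, 5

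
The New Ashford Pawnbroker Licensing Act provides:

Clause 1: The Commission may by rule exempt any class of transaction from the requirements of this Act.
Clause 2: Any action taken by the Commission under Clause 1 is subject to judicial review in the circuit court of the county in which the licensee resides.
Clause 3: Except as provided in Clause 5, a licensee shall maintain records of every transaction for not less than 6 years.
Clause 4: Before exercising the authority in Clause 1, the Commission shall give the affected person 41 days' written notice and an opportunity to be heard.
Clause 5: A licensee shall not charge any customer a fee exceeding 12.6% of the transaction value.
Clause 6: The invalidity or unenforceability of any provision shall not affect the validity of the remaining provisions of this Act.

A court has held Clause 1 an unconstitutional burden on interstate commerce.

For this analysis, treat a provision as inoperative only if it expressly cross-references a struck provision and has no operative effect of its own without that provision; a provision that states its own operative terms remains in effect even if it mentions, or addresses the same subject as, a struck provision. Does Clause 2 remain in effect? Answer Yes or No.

Clause 1 is struck. Clause 2 has no operative effect of its own apart from Clause 1 and is therefore inoperative. Clause 4 has no operative effect of its own apart from Clause 1 and is therefore inoperative. Clause 6 is a severability clause and preserves every provision that can still be given independent effect. That leaves Clause 3, Clause 5, and Clause 6 in effect. Clause 2 is among the inoperative provisions, so the answer is no.

No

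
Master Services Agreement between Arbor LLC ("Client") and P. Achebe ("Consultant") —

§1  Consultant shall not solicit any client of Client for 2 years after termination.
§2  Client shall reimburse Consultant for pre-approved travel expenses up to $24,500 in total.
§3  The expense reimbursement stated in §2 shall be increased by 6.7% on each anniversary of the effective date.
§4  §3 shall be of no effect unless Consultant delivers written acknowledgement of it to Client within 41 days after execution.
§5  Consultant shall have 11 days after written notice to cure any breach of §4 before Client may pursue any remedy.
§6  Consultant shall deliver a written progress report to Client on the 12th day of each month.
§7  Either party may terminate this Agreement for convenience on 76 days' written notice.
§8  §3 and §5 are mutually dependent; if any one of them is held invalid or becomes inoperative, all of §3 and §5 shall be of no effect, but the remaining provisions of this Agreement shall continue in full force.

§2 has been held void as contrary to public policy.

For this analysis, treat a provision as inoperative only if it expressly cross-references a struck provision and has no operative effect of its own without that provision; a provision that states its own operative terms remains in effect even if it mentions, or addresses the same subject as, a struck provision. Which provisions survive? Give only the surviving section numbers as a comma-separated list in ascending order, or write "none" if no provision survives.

1, 6, 7, 8

§2 is struck. The whole of §3 is the escalation of the expense reimbursement, defined by reference to §2, so §3 cannot stand once §2 is removed. §4 has no operative effect of its own apart from §3 and is therefore inoperative. §5 merely fixes the cure period for breach of §4; with §4 gone it has nothing to operate on and falls away. §8 declares §3 and §5 mutually dependent; since one of them has fallen, all of them are of no effect. The remainder continues in force under §8. The provisions still in force are §1, §6, §7, and §8.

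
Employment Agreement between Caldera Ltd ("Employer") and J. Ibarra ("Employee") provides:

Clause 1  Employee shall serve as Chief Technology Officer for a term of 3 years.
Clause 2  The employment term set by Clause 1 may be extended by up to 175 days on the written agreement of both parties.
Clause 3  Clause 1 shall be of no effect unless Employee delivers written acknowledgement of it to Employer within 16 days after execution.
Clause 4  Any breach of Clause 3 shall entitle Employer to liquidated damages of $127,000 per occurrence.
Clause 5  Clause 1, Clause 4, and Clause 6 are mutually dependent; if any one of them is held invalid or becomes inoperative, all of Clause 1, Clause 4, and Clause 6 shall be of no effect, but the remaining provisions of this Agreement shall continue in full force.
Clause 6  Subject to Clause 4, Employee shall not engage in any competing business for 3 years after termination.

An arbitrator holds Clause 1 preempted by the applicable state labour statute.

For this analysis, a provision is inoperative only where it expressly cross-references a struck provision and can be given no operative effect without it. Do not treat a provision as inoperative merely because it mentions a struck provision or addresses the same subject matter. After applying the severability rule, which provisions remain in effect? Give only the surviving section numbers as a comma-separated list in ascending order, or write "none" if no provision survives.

5

Clause 1 is struck. Clause 2 has no operative effect of its own apart from Clause 1 and is therefore inoperative. Clause 3 has no operative effect of its own apart from Clause 1 and is therefore inoperative. The whole of Clause 4 is the liquidated-damages amount, defined by reference to Clause 3, so Clause 4 cannot stand once Clause 3 is removed. Clause 5 declares Clause 1, Clause 4, and Clause 6 mutually dependent; since one of them has fallen, all of them are of no effect. That brings down Clause 6 as well. The remainder continues in force under Clause 5. Only Clause 5 remains in effect.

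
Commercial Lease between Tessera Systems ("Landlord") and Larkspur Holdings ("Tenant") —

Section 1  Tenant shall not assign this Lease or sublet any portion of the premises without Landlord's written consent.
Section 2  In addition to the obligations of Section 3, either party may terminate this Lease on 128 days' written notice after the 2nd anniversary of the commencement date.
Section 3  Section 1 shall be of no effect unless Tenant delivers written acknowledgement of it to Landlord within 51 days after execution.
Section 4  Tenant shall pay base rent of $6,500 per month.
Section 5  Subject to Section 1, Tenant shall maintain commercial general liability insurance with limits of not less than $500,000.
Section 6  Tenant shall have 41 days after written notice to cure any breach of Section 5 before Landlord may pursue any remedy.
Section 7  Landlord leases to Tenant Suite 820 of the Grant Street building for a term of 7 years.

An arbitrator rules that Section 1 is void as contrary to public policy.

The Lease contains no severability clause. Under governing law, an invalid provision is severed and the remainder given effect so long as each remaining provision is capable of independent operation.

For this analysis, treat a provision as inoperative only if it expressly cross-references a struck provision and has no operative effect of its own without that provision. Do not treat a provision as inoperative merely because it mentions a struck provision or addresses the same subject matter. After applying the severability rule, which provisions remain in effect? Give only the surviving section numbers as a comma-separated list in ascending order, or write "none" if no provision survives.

2, 4, 5, 6, 7

Section 1 is struck. Section 3 operates only by reference to Section 1, so it falls with Section 1. Section 2 mentions Section 3 but its own obligation stands independently of Section 3, so Section 2 is not affected. Section 5 mentions Section 1 but its own obligation stands independently of Section 1, so Section 5 is not affected. Under the stated default rule, only provisions that cannot operate independently fall away; the rest are enforced. Section 2, Section 4, Section 5, Section 6, and Section 7 remain in effect.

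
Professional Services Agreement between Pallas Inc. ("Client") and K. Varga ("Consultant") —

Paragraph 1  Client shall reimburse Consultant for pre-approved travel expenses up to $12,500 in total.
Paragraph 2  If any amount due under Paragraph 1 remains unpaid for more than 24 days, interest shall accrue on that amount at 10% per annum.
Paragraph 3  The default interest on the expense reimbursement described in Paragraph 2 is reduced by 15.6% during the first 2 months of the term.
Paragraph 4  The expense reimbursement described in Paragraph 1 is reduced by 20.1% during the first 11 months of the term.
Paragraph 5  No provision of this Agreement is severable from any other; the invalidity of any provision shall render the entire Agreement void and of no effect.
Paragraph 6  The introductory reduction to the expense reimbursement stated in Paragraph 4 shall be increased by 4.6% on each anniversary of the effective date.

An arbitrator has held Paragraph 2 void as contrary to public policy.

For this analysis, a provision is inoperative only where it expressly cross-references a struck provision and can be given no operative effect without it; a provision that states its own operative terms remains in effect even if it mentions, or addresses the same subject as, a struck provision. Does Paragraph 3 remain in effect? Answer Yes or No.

Paragraph 2 is struck. Paragraph 3 operates only by reference to Paragraph 2, so it falls with Paragraph 2. Paragraph 5 provides that the Agreement is not severable, so the invalidity of any one provision voids the entire Agreement. No provision of the Agreement survives. Paragraph 3 is among the inoperative provisions, so the answer is no.

No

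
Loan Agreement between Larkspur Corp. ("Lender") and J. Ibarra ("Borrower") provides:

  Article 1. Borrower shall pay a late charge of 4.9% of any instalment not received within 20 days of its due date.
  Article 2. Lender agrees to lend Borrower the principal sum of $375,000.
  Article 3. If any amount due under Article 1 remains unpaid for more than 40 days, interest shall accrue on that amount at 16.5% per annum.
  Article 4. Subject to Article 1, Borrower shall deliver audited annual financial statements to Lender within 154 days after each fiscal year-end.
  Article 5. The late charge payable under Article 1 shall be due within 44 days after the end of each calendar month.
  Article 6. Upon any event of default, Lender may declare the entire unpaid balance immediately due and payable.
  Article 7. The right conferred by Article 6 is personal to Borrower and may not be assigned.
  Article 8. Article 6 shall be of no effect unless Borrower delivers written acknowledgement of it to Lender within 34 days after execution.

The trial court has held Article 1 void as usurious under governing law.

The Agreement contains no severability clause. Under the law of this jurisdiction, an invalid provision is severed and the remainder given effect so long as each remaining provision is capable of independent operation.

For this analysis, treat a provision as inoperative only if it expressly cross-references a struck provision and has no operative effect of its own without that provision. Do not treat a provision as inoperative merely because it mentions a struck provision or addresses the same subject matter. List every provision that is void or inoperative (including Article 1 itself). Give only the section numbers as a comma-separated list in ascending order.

1, 3, 5

Article 1 is struck. Article 3 operates only by reference to Article 1, so it falls with Article 1. Article 5 operates only by reference to Article 1, so it falls with Article 1. Although Article 4 refers to Article 1, its operative terms do not depend on Article 1, so it remains in effect. With no severability clause, the stated default rule severs what cannot stand and enforces each remaining provision that can operate on its own. Article 2, Article 4, Article 6, Article 7, and Article 8 remain in effect.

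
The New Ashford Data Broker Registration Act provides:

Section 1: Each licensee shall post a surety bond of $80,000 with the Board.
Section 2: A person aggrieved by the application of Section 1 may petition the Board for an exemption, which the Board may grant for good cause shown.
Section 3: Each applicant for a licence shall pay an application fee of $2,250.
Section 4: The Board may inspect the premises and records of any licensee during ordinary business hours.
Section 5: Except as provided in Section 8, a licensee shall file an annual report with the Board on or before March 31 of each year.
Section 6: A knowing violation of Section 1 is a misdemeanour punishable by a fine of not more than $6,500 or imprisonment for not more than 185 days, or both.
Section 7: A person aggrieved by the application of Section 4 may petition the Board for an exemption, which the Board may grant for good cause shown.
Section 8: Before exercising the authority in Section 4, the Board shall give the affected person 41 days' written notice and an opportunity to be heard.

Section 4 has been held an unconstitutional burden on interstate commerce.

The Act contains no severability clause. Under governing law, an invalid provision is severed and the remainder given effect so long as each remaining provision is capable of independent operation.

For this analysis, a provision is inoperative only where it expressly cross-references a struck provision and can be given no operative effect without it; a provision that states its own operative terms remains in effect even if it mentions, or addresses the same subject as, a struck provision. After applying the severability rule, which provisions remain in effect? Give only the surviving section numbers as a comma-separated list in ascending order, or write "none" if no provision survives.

Section 4 is struck. The only function of Section 7 is the exemption procedure for Section 4, so it cannot stand once Section 4 is removed. Section 8 has no operative effect of its own apart from Section 4 and is therefore inoperative. Section 5 mentions Section 8 but its own obligation stands independently of Section 8, so Section 5 is not affected. Under the stated default rule, only provisions that cannot operate independently fall away; the rest are enforced. The provisions still in force are Section 1, Section 2, Section 3, Section 5, and Section 6.

1, 2, 3, 5, 6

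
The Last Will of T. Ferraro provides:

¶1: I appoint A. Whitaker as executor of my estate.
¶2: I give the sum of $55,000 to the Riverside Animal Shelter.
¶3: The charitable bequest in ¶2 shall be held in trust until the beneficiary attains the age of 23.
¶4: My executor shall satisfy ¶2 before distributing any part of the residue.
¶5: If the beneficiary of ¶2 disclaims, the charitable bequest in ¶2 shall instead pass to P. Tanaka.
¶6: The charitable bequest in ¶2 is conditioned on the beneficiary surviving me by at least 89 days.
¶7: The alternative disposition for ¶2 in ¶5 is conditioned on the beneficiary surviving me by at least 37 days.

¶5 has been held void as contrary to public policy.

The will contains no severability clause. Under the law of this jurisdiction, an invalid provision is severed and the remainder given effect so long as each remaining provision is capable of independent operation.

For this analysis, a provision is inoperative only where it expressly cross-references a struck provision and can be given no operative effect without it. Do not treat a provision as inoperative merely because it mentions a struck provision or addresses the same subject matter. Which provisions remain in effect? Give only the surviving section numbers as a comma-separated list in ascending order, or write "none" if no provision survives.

¶5 is struck. ¶7 operates only by reference to ¶5, so it falls with ¶5. Under the stated default rule, only provisions that cannot operate independently fall away; the rest are enforced. That leaves ¶1, ¶2, ¶3, ¶4, and ¶6 in effect.

1, 2, 3, 4, 6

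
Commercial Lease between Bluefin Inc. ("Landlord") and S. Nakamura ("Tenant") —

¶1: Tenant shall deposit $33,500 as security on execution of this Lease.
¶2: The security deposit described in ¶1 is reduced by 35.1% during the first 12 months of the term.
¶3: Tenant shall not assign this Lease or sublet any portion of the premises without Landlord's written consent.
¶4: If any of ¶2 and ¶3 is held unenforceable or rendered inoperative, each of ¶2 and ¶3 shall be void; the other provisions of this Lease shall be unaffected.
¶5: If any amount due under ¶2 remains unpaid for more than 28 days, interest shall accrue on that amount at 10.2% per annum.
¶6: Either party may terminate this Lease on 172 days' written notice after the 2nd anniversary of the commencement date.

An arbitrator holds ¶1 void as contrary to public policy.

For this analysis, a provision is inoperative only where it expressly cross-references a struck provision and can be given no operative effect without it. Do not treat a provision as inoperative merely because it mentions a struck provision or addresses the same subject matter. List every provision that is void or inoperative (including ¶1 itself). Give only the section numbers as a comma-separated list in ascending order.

1, 2, 3, 5

¶1 is struck. ¶2 operates only by reference to ¶1, so it falls with ¶1. The whole of ¶5 is the default interest on the introductory reduction to the security deposit, defined by reference to ¶2, so ¶5 cannot stand once ¶2 is removed. ¶4 declares ¶2 and ¶3 mutually dependent; since one of them has fallen, all of them are of no effect. That brings down ¶3 as well. The remainder continues in force under ¶4. ¶4 and ¶6 remain in effect.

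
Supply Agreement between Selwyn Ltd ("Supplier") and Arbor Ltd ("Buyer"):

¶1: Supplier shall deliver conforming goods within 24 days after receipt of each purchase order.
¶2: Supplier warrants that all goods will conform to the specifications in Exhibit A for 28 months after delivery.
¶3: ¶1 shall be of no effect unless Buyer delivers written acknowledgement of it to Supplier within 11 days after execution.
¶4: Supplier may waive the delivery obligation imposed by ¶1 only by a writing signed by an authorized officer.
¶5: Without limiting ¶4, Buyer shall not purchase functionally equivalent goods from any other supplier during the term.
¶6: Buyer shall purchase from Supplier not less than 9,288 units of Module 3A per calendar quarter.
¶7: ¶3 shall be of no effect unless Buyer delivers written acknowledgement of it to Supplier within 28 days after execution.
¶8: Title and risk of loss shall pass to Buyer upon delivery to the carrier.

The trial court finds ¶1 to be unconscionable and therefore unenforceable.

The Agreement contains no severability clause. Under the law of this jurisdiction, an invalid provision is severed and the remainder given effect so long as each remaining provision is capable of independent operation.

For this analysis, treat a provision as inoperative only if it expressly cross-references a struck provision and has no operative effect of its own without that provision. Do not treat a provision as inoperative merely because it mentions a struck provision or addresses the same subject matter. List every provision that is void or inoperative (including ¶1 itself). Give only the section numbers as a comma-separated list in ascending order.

¶1 is struck. ¶3 operates only by reference to ¶1, so it falls with ¶1. ¶4 operates only by reference to ¶1, so it falls with ¶1. The only function of ¶7 is the acknowledgement condition for ¶3, so it cannot stand once ¶3 is removed. Although ¶5 refers to ¶4, its operative terms do not depend on ¶4, so it remains in effect. With no severability clause, the stated default rule severs what cannot stand and enforces each remaining provision that can operate on its own. ¶2, ¶5, ¶6, and ¶8 remain in effect.

1, 3, 4, 7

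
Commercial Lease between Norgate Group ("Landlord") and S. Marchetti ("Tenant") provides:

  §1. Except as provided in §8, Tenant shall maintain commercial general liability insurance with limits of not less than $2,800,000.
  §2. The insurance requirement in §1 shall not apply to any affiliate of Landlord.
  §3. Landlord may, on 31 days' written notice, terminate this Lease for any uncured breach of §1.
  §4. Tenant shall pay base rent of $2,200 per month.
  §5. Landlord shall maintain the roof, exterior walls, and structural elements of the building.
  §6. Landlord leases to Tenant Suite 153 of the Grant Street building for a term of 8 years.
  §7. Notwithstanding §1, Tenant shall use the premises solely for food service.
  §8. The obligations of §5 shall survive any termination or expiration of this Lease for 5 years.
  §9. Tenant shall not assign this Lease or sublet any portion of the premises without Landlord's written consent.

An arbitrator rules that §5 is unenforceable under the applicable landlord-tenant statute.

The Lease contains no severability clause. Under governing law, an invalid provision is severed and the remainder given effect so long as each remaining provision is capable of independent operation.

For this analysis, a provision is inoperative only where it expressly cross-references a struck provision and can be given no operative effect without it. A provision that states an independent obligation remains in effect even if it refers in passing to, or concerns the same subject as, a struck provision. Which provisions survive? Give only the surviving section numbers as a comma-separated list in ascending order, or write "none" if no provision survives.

§5 is struck. §8 has no operative effect of its own apart from §5 and is therefore inoperative. Although §1 refers to §8, its operative terms do not depend on §8, so it remains in effect. Under the stated default rule, only provisions that cannot operate independently fall away; the rest are enforced. §1, §2, §3, §4, §6, §7, and §9 remain in effect.

1, 2, 3, 4, 6, 7, 9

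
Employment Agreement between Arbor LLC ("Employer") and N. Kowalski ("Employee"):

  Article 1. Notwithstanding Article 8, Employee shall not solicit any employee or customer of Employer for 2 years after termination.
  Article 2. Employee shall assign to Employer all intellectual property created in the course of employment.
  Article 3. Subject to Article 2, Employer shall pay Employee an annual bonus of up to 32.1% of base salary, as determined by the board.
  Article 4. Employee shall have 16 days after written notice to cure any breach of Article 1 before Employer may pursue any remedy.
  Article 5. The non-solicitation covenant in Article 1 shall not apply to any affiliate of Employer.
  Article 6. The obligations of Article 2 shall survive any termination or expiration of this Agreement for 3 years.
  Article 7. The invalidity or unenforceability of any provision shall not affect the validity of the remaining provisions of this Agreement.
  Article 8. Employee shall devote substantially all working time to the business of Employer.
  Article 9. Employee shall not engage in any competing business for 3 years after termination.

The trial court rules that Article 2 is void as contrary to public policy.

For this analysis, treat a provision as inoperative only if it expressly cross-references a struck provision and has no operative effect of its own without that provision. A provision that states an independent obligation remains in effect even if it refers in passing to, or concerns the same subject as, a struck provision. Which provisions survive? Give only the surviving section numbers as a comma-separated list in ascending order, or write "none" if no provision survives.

Article 2 is struck. Article 6 operates only by reference to Article 2, so it falls with Article 2. Although Article 3 refers to Article 2, its operative terms do not depend on Article 2, so it remains in effect. Under the severability clause in Article 7, the remaining provisions continue in force. Article 1, Article 3, Article 4, Article 5, Article 7, Article 8, and Article 9 remain in effect.

1, 3, 4, 5, 7, 8, 9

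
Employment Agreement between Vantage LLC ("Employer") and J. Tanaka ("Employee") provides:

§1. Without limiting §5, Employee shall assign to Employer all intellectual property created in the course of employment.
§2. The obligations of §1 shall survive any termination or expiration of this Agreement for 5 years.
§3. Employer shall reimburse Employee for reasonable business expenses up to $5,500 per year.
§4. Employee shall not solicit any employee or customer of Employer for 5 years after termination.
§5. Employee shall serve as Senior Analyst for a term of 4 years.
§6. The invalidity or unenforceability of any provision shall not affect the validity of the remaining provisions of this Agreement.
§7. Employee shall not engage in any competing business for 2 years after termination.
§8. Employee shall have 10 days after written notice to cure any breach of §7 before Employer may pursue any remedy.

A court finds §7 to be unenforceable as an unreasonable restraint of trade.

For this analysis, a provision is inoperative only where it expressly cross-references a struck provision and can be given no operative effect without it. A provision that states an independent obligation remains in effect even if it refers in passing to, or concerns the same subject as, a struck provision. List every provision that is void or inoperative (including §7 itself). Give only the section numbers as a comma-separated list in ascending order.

§7 is struck. §8 operates only by reference to §7, so it falls with §7. Under the severability clause in §6, the remaining provisions continue in force. That leaves §1, §2, §3, §4, §5, and §6 in effect.

7, 8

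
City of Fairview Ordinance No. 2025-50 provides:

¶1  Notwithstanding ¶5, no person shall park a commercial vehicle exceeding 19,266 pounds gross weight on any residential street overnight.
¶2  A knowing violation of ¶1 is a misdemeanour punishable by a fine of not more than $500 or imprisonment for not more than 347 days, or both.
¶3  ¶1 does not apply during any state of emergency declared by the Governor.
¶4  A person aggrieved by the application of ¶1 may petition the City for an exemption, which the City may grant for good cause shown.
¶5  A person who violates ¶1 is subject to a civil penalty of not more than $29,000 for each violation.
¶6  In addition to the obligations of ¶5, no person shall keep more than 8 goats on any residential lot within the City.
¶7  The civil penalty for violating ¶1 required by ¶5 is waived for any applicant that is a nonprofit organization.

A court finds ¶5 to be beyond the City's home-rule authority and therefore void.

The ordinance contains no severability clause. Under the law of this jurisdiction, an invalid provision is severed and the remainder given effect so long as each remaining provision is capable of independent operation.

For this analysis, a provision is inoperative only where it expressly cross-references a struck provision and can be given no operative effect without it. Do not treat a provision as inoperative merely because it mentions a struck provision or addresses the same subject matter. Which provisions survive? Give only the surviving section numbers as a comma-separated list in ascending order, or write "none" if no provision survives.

1, 2, 3, 4, 6

¶5 is struck. ¶7 does nothing except set the nonprofit waiver of the civil penalty for violating ¶1 by reference to ¶5; with ¶5 gone it has no independent effect and is inoperative. ¶1 mentions ¶5 but its own obligation stands independently of ¶5, so ¶1 is not affected. Although ¶6 refers to ¶5, its operative terms do not depend on ¶5, so it remains in effect. Under the stated default rule, only provisions that cannot operate independently fall away; the rest are enforced. The provisions still in force are ¶1, ¶2, ¶3, ¶4, and ¶6.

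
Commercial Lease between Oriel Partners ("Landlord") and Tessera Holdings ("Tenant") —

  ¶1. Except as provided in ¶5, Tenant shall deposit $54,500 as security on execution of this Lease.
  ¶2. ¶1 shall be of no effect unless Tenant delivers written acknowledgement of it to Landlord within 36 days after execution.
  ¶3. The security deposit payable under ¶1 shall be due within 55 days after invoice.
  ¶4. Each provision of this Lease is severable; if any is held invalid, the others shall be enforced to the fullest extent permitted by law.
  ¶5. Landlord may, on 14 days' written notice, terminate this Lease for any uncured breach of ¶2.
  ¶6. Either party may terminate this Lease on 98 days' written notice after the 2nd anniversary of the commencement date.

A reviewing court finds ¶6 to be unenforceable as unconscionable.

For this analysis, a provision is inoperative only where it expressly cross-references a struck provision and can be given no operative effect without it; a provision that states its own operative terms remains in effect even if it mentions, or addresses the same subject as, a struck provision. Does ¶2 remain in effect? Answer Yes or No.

¶6 is struck. No other provision's operative terms depend on ¶6. Under the severability clause in ¶4, the remaining provisions continue in force. The provisions still in force are ¶1, ¶2, ¶3, ¶4, and ¶5. ¶2 is among the surviving provisions, so the answer is yes.

Yes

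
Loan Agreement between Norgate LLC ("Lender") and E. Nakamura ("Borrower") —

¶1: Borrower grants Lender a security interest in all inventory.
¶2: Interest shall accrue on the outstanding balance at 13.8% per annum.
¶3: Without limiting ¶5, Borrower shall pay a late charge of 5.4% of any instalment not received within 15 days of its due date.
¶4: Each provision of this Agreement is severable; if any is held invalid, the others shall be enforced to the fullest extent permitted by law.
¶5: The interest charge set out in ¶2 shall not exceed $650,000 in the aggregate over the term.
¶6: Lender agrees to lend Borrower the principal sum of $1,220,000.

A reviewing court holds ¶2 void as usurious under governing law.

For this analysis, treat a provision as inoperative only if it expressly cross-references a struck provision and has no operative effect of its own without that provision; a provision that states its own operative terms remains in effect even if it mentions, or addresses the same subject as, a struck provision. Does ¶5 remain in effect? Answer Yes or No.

No

¶2 is struck. ¶5 does nothing except set the aggregate cap on the interest charge by reference to ¶2; with ¶2 gone it has no independent effect and is inoperative. ¶3 mentions ¶5 but its own obligation stands independently of ¶5, so ¶3 is not affected. Under the severability clause in ¶4, the remaining provisions continue in force. ¶1, ¶3, ¶4, and ¶6 remain in effect. ¶5 is among the inoperative provisions, so the answer is no.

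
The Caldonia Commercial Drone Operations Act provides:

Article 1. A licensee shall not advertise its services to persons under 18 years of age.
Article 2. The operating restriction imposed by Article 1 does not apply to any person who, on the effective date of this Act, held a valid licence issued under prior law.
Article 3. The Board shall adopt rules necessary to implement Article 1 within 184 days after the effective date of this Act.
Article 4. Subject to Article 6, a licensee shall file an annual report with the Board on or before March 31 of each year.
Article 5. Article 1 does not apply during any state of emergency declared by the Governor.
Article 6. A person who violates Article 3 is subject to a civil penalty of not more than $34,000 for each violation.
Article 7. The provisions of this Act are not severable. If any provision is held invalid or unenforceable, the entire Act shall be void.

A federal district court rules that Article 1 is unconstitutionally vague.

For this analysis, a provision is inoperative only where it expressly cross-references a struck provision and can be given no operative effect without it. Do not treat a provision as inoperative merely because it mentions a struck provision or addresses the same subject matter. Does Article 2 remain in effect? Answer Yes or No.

No

Article 1 is struck. Article 2 has no operative effect of its own apart from Article 1 and is therefore inoperative. Article 3 has no operative effect of its own apart from Article 1 and is therefore inoperative. Article 5 merely fixes the emergency suspension of Article 1; with Article 1 gone it has nothing to operate on and falls away. Article 6 operates only by reference to Article 3, so it falls with Article 3. Article 7 provides that the Act is not severable, so the invalidity of any one provision voids the entire Act. No provision of the Act survives. Article 2 is among the inoperative provisions, so the answer is no.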